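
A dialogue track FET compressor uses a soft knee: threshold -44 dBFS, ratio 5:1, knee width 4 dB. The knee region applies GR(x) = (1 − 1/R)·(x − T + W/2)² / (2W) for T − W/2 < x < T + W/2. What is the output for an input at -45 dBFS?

-45.1 dBFS

x − T + W/2 = -45 − (-44) + 2 = 1.
GR = (1 − 1/5) × 1² / 8 = 0.8 × 1 / 8 = 0.1 dB.
Output = -45 − 0.1 = -45.1 dBFS.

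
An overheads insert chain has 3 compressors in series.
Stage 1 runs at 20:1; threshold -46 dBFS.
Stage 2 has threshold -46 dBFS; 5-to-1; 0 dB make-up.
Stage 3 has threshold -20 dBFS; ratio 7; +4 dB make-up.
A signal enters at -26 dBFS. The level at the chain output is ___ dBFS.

Stage 1: -26 dBFS is 20 dB over -46 dBFS; at 20:1 that becomes 1 dB over, giving -45 dBFS.
Stage 2: overshoot 1 dB → 1/5 = 0.2 dB → -45.8 dBFS.
Stage 3: below threshold (-45.8 ≤ -20); passes unchanged; make-up brings it to -41.8 dBFS.

-41.8 dBFS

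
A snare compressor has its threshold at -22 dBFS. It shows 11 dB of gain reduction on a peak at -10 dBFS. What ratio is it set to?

Input overshoot = -10 − (-22) = 12 dB.
Output overshoot = 12 − 11 = 1 dB.
Ratio = input overshoot / output overshoot = 12 / 1 = 12.

12:1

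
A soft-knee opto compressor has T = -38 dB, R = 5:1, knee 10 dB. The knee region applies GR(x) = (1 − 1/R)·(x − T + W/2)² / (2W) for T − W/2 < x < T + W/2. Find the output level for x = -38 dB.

x − T + W/2 = -38 − (-38) + 5 = 5.
GR = (1 − 1/5) × 5² / 20 = 0.8 × 25 / 20 = 1 dB.
Output = -38 − 1 = -39 dB.

-39 dB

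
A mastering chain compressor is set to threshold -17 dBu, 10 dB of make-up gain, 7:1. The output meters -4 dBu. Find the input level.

4 dBu

Remove make-up: -4 − 10 = -14 dBu.
That's 3 dB above the -17 dBu threshold.
Undo the ratio: input overshoot = 3 × 7 = 21 dB, giving input = 4 dBu.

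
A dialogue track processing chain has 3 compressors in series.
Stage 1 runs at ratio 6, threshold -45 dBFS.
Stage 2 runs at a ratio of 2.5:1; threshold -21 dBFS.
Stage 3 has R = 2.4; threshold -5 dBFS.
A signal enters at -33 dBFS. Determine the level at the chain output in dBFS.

-43 dBFS

Stage 1: -33 dBFS is 12 dB over -45 dBFS; at 6:1 that becomes 2 dB over, giving -43 dBFS.
Stage 2: -43 dBFS ≤ -21 dBFS, so stage 2 doesn't engage; output -43 dBFS.
Stage 3: -43 dBFS ≤ -5 dBFS, so stage 3 doesn't engage; output -43 dBFS.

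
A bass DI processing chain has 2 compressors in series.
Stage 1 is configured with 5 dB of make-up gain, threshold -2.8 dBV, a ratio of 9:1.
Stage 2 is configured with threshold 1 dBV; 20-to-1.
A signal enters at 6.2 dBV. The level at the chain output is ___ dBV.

Stage 1: overshoot 9 dB → 9/9 = 1 dB → -1.8 dBV; +5 dB make-up → 3.2 dBV.
Stage 2: 2.2 dB above 1 dBV, reduced 20:1 to 0.11 dB above → 1.11 dBV.

1.11 dBV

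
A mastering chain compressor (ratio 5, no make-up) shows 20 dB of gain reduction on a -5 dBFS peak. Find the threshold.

Let T be the threshold. Output overshoot = (input overshoot)/R, so -25 − T = (-5 − T)/5.
5·(-25 − T) = -5 − T → 4·T = -125 − (-5) = -120.
T = -120/4 = -30 dBFS.

-30 dBFS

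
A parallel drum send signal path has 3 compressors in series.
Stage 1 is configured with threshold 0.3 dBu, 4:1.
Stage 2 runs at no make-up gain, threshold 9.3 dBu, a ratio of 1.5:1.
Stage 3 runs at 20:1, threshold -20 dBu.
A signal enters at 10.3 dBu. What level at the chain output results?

-18.86 dBu

Stage 1: 10.3 dBu is 10 dB over 0.3 dBu; at 4:1 that becomes 2.5 dB over, giving 2.8 dBu.
Stage 2: 2.8 dBu ≤ 9.3 dBu, so stage 2 doesn't engage; output 2.8 dBu.
Stage 3: 2.8 dBu is 22.8 dB over -20 dBu; at 20:1 that becomes 1.14 dB over, giving -18.86 dBu.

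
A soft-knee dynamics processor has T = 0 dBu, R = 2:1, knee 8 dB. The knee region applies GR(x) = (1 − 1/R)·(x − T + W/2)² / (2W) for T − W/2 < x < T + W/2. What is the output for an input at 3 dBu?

x − T + W/2 = 3 − 0 + 4 = 7.
GR = (1 − 1/2) × 7² / 16 = 0.5 × 49 / 16 = 1.53125 dB.
Output = 3 − 1.53125 = 1.46875 dBu.

1.46875 dBu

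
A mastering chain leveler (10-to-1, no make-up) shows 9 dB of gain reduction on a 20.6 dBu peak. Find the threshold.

10.6 dBu

Gain reduction = 20.6 − 11.6 = 9 dB; output overshoot = GR / (R − 1) = 9 / 9 = 1 dB.
Threshold = output − output overshoot = 11.6 − 1 = 10.6 dBu.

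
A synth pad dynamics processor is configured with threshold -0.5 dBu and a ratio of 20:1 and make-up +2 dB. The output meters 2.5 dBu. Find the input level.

19.5 dBu

Remove make-up: 2.5 − 2 = 0.5 dBu.
That's 1 dB above the -0.5 dBu threshold.
Before 20:1 compression the overshoot was 1 × 20 = 20 dB, so input = -0.5 + 20 = 19.5 dBu.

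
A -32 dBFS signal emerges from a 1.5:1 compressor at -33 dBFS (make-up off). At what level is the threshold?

-35 dBFS

Input is 3 dB above T (since output overshoot × R = input overshoot: (-33 − T)·1.5 = -32 − T gives T = -35 dBFS).
Check: -35 + (-32 − (-35))/1.5 = -35 + 2 = -33 dBFS. ✓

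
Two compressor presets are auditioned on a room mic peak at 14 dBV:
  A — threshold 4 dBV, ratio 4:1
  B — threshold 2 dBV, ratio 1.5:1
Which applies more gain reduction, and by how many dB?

A: overshoot 10 dB → output overshoot 2.5 dB → GR 7.5 dB.
B: overshoot 12 dB → output overshoot 8 dB → GR 4 dB.
A reduces 3.5 dB more.

A, by 3.5 dB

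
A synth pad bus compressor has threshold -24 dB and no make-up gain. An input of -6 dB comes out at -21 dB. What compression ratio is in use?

Input overshoot = -6 − (-24) = 18 dB; output overshoot = -21 − (-24) = 3 dB.
Ratio = 18 / 3 = 6.

6:1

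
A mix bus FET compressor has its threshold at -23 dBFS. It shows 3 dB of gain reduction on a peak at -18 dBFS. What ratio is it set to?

Input overshoot = -18 − (-23) = 5 dB.
Output overshoot = 5 − 3 = 2 dB.
Ratio = input overshoot / output overshoot = 5 / 2 = 2.5.

2.5:1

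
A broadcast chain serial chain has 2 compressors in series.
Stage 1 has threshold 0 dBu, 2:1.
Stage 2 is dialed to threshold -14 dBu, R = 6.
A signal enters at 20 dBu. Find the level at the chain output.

Stage 1: 20 dBu is 20 dB over 0 dBu; at 2:1 that becomes 10 dB over, giving 10 dBu.
Stage 2: overshoot 24 dB → 24/6 = 4 dB → -10 dBu.

-10 dBu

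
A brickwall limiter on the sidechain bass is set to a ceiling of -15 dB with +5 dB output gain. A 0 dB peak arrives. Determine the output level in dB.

-10 dB

The limiter clamps the peak to its -15 dB ceiling.
Output gain then adds 5 dB: -15 + 5 = -10 dB.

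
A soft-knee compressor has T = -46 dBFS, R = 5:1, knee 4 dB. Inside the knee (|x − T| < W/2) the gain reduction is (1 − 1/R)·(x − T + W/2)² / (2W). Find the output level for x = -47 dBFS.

x − T + W/2 = -47 − (-46) + 2 = 1.
GR = (1 − 1/5) × 1² / 8 = 0.8 × 1 / 8 = 0.1 dB.
Output = -47 − 0.1 = -47.1 dBFS.

-47.1 dBFS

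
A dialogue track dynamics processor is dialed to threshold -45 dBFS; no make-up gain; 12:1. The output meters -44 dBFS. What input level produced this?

The compressed level sits -44 − (-45) = 1 dB over threshold.
Input overshoot = R × output overshoot = 12 dB → input = -45 + 12 = -33 dBFS.

-33 dBFS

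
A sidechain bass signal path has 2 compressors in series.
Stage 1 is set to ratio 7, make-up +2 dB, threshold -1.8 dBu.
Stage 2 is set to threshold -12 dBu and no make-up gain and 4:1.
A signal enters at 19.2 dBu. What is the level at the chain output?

-8.2 dBu

Stage 1: overshoot 21 dB → 21/7 = 3 dB → 1.2 dBu; +2 dB make-up → 3.2 dBu.
Stage 2: 3.2 dBu is 15.2 dB over -12 dBu; at 4:1 that becomes 3.8 dB over, giving -8.2 dBu.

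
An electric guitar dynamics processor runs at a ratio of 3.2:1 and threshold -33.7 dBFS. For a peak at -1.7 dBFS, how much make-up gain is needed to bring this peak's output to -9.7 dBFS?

Without make-up, output = threshold + overshoot/3.2 = -33.7 + 10 = -23.7 dBFS.
Gap to target: 14 dB.

14 dB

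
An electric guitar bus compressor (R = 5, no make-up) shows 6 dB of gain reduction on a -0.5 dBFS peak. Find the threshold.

-8 dBFS

Input is 7.5 dB above T (since output overshoot × R = input overshoot: (-6.5 − T)·5 = -0.5 − T gives T = -8 dBFS).
Check: -8 + (-0.5 − (-8))/5 = -8 + 1.5 = -6.5 dBFS. ✓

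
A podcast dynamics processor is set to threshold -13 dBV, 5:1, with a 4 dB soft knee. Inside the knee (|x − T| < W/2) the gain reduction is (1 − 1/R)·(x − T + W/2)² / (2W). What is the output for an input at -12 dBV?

x − T + W/2 = -12 − (-13) + 2 = 3.
GR = (1 − 1/5) × 3² / 8 = 0.8 × 9 / 8 = 0.9 dB.
Output = -12 − 0.9 = -12.9 dBV.

-12.9 dBV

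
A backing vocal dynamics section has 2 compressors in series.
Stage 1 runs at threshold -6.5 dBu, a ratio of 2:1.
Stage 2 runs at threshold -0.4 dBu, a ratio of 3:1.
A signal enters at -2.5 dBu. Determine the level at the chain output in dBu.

Stage 1: overshoot 4 dB → 4/2 = 2 dB → -4.5 dBu.
Stage 2: -4.5 dBu ≤ -0.4 dBu, so stage 2 doesn't engage; output -4.5 dBu.

-4.5 dBu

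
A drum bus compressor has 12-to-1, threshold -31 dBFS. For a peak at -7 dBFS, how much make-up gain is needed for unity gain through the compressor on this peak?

Without make-up, output = threshold + overshoot/12 = -31 + 2 = -29 dBFS.
Gap to target: 22 dB.

22 dB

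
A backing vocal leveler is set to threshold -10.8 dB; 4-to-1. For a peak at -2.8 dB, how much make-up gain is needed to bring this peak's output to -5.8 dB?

Without make-up, output = threshold + overshoot/4 = -10.8 + 2 = -8.8 dB.
Gap to target: 3 dB.

3 dB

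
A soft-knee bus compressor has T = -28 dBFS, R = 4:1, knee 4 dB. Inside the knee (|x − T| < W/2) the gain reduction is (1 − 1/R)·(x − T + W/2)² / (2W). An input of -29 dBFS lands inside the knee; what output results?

x − T + W/2 = -29 − (-28) + 2 = 1.
GR = (1 − 1/4) × 1² / 8 = 0.75 × 1 / 8 = 0.09375 dB.
Output = -29 − 0.09375 = -29.09375 dBFS.

-29.09375 dBFS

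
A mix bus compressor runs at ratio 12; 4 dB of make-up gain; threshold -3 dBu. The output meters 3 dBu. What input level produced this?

21 dBu

Before make-up, the level was 3 − 4 = -1 dBu.
That's 2 dB above the -3 dBu threshold.
Input overshoot = R × output overshoot = 24 dB → input = -3 + 24 = 21 dBu.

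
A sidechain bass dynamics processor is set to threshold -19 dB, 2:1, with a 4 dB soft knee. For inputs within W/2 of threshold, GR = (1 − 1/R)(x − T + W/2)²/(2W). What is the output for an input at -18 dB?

x − T + W/2 = -18 − (-19) + 2 = 3.
GR = (1 − 1/2) × 3² / 8 = 0.5 × 9 / 8 = 0.5625 dB.
Output = -18 − 0.5625 = -18.5625 dB.

-18.5625 dB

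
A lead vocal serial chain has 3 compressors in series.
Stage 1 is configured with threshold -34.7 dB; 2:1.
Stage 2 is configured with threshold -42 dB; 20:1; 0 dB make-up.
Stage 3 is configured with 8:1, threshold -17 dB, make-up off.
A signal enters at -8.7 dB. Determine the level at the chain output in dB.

Stage 1: overshoot 26 dB → 26/2 = 13 dB → -21.7 dB.
Stage 2: 20.3 dB above -42 dB, reduced 20:1 to 1.015 dB above → -40.985 dB.
Stage 3: below threshold (-40.985 ≤ -17); passes unchanged; output -40.985 dB.

-40.985 dB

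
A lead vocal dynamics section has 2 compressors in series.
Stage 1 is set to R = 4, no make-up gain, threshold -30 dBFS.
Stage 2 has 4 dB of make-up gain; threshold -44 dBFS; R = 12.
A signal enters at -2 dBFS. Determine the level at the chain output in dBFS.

Stage 1: overshoot 28 dB → 28/4 = 7 dB → -23 dBFS.
Stage 2: 21 dB above -44 dBFS, reduced 12:1 to 1.75 dB above → -42.25 dBFS; +4 dB make-up → -38.25 dBFS.

-38.25 dBFS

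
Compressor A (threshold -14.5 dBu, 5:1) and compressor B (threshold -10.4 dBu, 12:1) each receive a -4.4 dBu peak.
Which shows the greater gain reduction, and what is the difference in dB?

A, by 2.58 dB

A: 10.1 dB over, compressed to 2.02 dB over, so 8.08 dB of GR.
B: 6 dB over, compressed to 0.5 dB over, so 5.5 dB of GR.
Difference: 2.58 dB in favour of A.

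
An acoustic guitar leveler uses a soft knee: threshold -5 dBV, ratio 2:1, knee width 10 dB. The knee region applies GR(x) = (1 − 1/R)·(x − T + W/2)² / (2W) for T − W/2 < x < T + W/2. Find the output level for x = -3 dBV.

-4.225 dBV

x − T + W/2 = -3 − (-5) + 5 = 7.
GR = (1 − 1/2) × 7² / 20 = 0.5 × 49 / 20 = 1.225 dB.
Output = -3 − 1.225 = -4.225 dBV.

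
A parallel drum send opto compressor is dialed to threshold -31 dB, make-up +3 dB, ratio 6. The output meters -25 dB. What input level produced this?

Stripping the +3 dB make-up gives -28 dB at the gain stage.
Post-compression overshoot = -28 − (-31) = 3 dB.
Before 6:1 compression the overshoot was 3 × 6 = 18 dB, so input = -31 + 18 = -13 dB.

-13 dB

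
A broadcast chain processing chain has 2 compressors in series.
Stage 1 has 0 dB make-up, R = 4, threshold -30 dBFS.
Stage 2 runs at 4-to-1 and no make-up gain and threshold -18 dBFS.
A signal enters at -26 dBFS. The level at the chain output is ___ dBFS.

Stage 1: -26 dBFS is 4 dB over -30 dBFS; at 4:1 that becomes 1 dB over, giving -29 dBFS.
Stage 2: -29 dBFS ≤ -18 dBFS, so stage 2 doesn't engage; output -29 dBFS.

-29 dBFS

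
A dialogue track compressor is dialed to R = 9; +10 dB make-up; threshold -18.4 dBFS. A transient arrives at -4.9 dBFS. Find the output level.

-6.9 dBFS

Overshoot: -4.9 − (-18.4) = 13.5 dB.
9:1 compression reduces that to 13.5/9 = 1.5 dB over.
Output = -18.4 + 1.5 = -16.9 dBFS; make-up adds 10 dB, giving -6.9 dBFS.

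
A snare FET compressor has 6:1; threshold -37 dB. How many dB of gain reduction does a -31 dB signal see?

-31 dB exceeds the threshold by 6 dB.
After 6:1 compression the overshoot becomes 6/6 = 1 dB.
Gain reduction = 6 − 1 = 5 dB.

5 dB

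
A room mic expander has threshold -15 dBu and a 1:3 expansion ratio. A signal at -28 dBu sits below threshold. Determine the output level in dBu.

Below threshold, a 1:3 expander applies gain = (3−1)×(T − x) of attenuation.
(3−1) × 13 = 26 dB, so output = -28 − 26 = -54 dBu.

-54 dBu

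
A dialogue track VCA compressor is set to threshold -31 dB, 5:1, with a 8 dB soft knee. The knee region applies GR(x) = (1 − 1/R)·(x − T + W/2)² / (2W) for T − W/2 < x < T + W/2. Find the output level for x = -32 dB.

x − T + W/2 = -32 − (-31) + 4 = 3.
GR = (1 − 1/5) × 3² / 16 = 0.8 × 9 / 16 = 0.45 dB.
Output = -32 − 0.45 = -32.45 dB.

-32.45 dB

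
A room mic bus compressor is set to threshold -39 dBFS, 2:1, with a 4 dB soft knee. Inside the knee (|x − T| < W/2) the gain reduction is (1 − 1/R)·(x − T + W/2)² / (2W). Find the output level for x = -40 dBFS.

x − T + W/2 = -40 − (-39) + 2 = 1.
GR = (1 − 1/2) × 1² / 8 = 0.5 × 1 / 8 = 0.0625 dB.
Output = -40 − 0.0625 = -40.0625 dBFS.

-40.0625 dBFS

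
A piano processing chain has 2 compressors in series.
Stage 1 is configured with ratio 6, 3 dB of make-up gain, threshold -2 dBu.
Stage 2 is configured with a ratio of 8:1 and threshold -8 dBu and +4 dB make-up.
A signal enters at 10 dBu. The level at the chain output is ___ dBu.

Stage 1: 12 dB above -2 dBu, reduced 6:1 to 2 dB above → 0 dBu; +3 dB make-up → 3 dBu.
Stage 2: 3 dBu is 11 dB over -8 dBu; at 8:1 that becomes 1.375 dB over, giving -6.625 dBu; +4 dB make-up → -2.625 dBu.

-2.625 dBu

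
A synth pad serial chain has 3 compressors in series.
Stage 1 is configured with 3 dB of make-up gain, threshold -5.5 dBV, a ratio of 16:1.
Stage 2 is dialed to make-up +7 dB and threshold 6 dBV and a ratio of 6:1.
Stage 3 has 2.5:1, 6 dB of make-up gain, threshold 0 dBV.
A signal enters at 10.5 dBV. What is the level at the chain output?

8.2 dBV

Stage 1: overshoot 16 dB → 16/16 = 1 dB → -4.5 dBV; +3 dB make-up → -1.5 dBV.
Stage 2: below threshold (-1.5 ≤ 6); passes unchanged; make-up brings it to 5.5 dBV.
Stage 3: 5.5 dBV is 5.5 dB over 0 dBV; at 2.5:1 that becomes 2.2 dB over, giving 2.2 dBV; +6 dB make-up → 8.2 dBV.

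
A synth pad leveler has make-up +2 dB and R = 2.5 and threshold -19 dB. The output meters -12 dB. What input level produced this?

Stripping the +2 dB make-up gives -14 dB at the gain stage.
Post-compression overshoot = -14 − (-19) = 5 dB.
Input overshoot = R × output overshoot = 12.5 dB → input = -19 + 12.5 = -6.5 dB.

-6.5 dB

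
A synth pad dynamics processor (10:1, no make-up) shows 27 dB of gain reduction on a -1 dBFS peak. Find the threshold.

Gain reduction = -1 − (-28) = 27 dB; output overshoot = GR / (R − 1) = 27 / 9 = 3 dB.
Threshold = output − output overshoot = -28 − 3 = -31 dBFS.

-31 dBFS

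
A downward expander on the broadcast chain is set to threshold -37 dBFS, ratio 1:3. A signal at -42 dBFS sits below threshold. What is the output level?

The input is 5 dB below the -37 dBFS threshold.
A 1:3 expander multiplies undershoot by 3: 5 × 3 = 15 dB below threshold.
Output = -37 − 15 = -52 dBFS.

-52 dBFS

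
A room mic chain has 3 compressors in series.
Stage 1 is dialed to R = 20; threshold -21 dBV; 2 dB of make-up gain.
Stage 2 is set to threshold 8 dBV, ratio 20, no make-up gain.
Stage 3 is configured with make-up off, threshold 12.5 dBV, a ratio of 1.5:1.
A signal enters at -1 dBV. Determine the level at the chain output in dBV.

-18 dBV

Stage 1: 20 dB above -21 dBV, reduced 20:1 to 1 dB above → -20 dBV; +2 dB make-up → -18 dBV.
Stage 2: -18 dBV is at or below the 8 dBV threshold — no compression; output -18 dBV.
Stage 3: below threshold (-18 ≤ 12.5); passes unchanged; output -18 dBV.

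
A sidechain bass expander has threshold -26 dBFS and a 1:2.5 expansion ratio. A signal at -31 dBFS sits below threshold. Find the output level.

-38.5 dBFS

Undershoot = (-26) − (-31) = 5 dB.
At 1:2.5, that expands to 12.5 dB under threshold.
Output = -26 − 12.5 = -38.5 dBFS.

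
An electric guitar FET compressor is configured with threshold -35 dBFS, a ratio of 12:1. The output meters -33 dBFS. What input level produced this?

Post-compression overshoot = -33 − (-35) = 2 dB.
Input overshoot = R × output overshoot = 24 dB → input = -35 + 24 = -11 dBFS.

-11 dBFS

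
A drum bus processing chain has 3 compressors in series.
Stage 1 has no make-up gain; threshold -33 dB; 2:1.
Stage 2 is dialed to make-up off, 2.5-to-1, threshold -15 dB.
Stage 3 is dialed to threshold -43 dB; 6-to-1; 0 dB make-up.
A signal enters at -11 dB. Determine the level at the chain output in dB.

-39.5 dB

Stage 1: 22 dB above -33 dB, reduced 2:1 to 11 dB above → -22 dB.
Stage 2: -22 dB is at or below the -15 dB threshold — no compression; output -22 dB.
Stage 3: -22 dB is 21 dB over -43 dB; at 6:1 that becomes 3.5 dB over, giving -39.5 dB.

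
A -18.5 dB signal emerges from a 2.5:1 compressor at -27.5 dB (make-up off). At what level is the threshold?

Input is 15 dB above T (since output overshoot × R = input overshoot: (-27.5 − T)·2.5 = -18.5 − T gives T = -33.5 dB).
Check: -33.5 + (-18.5 − (-33.5))/2.5 = -33.5 + 6 = -27.5 dB. ✓

-33.5 dB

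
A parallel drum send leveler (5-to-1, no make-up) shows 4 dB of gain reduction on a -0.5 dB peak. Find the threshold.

-5.5 dB

Gain reduction = -0.5 − (-4.5) = 4 dB; output overshoot = GR / (R − 1) = 4 / 4 = 1 dB.
Threshold = output − output overshoot = -4.5 − 1 = -5.5 dB.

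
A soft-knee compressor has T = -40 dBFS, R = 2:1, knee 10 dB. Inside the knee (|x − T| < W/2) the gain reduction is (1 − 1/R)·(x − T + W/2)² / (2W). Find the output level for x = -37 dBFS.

-38.6 dBFS

x − T + W/2 = -37 − (-40) + 5 = 8.
GR = (1 − 1/2) × 8² / 20 = 0.5 × 64 / 20 = 1.6 dB.
Output = -37 − 1.6 = -38.6 dBFS.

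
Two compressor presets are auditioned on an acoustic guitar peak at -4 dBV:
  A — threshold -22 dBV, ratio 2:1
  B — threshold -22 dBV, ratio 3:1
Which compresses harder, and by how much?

B, by 3 dB

A: GR = 18 − 18/2 = 9 dB.
B: GR = 18 − 18/3 = 12 dB.
Difference: 3 dB in favour of B.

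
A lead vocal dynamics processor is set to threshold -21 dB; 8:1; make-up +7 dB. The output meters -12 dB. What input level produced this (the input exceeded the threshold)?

-5 dB

Remove make-up: -12 − 7 = -19 dB.
Post-compression overshoot = -19 − (-21) = 2 dB.
Before 8:1 compression the overshoot was 2 × 8 = 16 dB, so input = -21 + 16 = -5 dB.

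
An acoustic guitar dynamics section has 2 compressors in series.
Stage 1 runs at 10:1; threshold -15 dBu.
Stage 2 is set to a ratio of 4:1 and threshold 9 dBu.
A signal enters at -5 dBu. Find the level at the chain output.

Stage 1: overshoot 10 dB → 10/10 = 1 dB → -14 dBu.
Stage 2: below threshold (-14 ≤ 9); passes unchanged; output -14 dBu.

-14 dBu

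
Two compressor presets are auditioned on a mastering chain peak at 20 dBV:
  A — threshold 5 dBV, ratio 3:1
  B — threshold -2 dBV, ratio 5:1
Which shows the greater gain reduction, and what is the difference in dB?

B, by 7.6 dB

A: overshoot 15 dB → output overshoot 5 dB → GR 10 dB.
B: overshoot 22 dB → output overshoot 4.4 dB → GR 17.6 dB.
Difference: 7.6 dB in favour of B.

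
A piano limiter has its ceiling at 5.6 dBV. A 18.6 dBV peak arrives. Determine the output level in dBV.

5.6 dBV

A brickwall limiter is an ∞:1 compressor: any input above the ceiling is clamped to 5.6 dBV.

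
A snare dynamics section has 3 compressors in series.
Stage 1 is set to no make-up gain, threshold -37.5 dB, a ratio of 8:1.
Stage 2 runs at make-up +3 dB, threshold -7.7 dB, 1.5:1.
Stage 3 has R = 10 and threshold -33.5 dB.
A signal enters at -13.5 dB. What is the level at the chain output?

Stage 1: -13.5 dB is 24 dB over -37.5 dB; at 8:1 that becomes 3 dB over, giving -34.5 dB.
Stage 2: -34.5 dB ≤ -7.7 dB, so stage 2 doesn't engage; make-up brings it to -31.5 dB.
Stage 3: 2 dB above -33.5 dB, reduced 10:1 to 0.2 dB above → -33.3 dB.

-33.3 dB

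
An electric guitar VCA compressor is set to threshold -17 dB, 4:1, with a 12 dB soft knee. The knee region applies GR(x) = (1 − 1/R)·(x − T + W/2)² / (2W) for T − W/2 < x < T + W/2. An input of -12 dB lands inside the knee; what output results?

-15.78125 dB

x − T + W/2 = -12 − (-17) + 6 = 11.
GR = (1 − 1/4) × 11² / 24 = 0.75 × 121 / 24 = 3.78125 dB.
Output = -12 − 3.78125 = -15.78125 dB.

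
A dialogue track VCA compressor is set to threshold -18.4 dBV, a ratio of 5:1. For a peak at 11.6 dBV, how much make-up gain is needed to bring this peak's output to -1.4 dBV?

11 dB

Without make-up, output = threshold + overshoot/5 = -18.4 + 6 = -12.4 dBV.
Gap to target: 11 dB.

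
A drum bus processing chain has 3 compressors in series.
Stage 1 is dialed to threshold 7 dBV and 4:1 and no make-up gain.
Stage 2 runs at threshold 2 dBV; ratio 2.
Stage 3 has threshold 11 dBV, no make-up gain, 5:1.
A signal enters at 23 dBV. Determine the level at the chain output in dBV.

Stage 1: 23 dBV is 16 dB over 7 dBV; at 4:1 that becomes 4 dB over, giving 11 dBV.
Stage 2: 9 dB above 2 dBV, reduced 2:1 to 4.5 dB above → 6.5 dBV.
Stage 3: 6.5 dBV ≤ 11 dBV, so stage 3 doesn't engage; output 6.5 dBV.

6.5 dBV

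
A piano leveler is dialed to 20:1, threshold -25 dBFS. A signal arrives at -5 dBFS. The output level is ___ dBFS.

-24 dBFS

Overshoot: -5 − (-25) = 20 dB.
At 20:1 the overshoot is divided by 20, leaving 1 dB above threshold.
That puts the output at -24 dBFS.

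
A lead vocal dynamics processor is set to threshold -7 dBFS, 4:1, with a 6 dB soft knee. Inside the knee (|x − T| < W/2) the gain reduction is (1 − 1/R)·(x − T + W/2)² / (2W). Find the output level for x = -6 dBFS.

x − T + W/2 = -6 − (-7) + 3 = 4.
GR = (1 − 1/4) × 4² / 12 = 0.75 × 16 / 12 = 1 dB.
Output = -6 − 1 = -7 dBFS.

-7 dBFS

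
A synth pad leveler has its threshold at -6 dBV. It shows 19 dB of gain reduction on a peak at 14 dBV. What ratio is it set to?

Input overshoot = 14 − (-6) = 20 dB.
Output overshoot = 20 − 19 = 1 dB.
Ratio = input overshoot / output overshoot = 20 / 1 = 20.

20:1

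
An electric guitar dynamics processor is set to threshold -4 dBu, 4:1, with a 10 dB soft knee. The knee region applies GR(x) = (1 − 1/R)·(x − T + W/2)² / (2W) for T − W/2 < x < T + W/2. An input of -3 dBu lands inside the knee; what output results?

-4.35 dBu

x − T + W/2 = -3 − (-4) + 5 = 6.
GR = (1 − 1/4) × 6² / 20 = 0.75 × 36 / 20 = 1.35 dB.
Output = -3 − 1.35 = -4.35 dBu.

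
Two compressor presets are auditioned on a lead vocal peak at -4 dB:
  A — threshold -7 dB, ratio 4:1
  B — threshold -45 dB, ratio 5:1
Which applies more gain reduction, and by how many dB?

A: GR = 3 − 3/4 = 2.25 dB.
B: GR = 41 − 41/5 = 32.8 dB.
B applies 30.55 dB more gain reduction.

B, by 30.55 dB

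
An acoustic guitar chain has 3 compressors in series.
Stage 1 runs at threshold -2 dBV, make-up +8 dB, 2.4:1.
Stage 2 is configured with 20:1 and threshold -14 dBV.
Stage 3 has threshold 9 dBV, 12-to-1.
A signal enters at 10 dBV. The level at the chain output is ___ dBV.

-12.75 dBV

Stage 1: 12 dB above -2 dBV, reduced 2.4:1 to 5 dB above → 3 dBV; +8 dB make-up → 11 dBV.
Stage 2: overshoot 25 dB → 25/20 = 1.25 dB → -12.75 dBV.
Stage 3: -12.75 dBV ≤ 9 dBV, so stage 3 doesn't engage; output -12.75 dBV.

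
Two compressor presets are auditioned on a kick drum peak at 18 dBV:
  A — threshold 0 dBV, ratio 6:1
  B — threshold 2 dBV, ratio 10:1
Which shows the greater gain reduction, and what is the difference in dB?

A, by 0.6 dB

A: overshoot 18 dB → output overshoot 3 dB → GR 15 dB.
B: overshoot 16 dB → output overshoot 1.6 dB → GR 14.4 dB.
A applies 0.6 dB more gain reduction.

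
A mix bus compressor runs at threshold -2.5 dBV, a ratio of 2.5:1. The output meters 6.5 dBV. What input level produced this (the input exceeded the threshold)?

20 dBV

Post-compression overshoot = 6.5 − (-2.5) = 9 dB.
Before 2.5:1 compression the overshoot was 9 × 2.5 = 22.5 dB, so input = -2.5 + 22.5 = 20 dBV.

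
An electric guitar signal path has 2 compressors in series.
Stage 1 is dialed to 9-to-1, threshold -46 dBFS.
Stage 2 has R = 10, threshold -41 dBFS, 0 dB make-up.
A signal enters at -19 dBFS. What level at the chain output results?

Stage 1: 27 dB above -46 dBFS, reduced 9:1 to 3 dB above → -43 dBFS.
Stage 2: below threshold (-43 ≤ -41); passes unchanged; output -43 dBFS.

-43 dBFS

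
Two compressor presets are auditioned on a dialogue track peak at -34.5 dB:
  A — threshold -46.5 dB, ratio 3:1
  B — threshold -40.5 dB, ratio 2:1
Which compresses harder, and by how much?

A, by 5 dB

A: GR = 12 − 12/3 = 8 dB.
B: GR = 6 − 6/2 = 3 dB.
A applies 5 dB more gain reduction.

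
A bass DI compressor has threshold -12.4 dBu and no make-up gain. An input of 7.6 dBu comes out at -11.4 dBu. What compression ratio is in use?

Input overshoot = 7.6 − (-12.4) = 20 dB; output overshoot = -11.4 − (-12.4) = 1 dB.
Ratio = 20 / 1 = 20.

20:1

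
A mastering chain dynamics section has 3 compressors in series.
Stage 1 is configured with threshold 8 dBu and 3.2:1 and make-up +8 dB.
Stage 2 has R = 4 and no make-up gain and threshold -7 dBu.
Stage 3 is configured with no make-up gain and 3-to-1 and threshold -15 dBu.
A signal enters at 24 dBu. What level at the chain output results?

Stage 1: overshoot 16 dB → 16/3.2 = 5 dB → 13 dBu; +8 dB make-up → 21 dBu.
Stage 2: overshoot 28 dB → 28/4 = 7 dB → 0 dBu.
Stage 3: 15 dB above -15 dBu, reduced 3:1 to 5 dB above → -10 dBu.

-10 dBu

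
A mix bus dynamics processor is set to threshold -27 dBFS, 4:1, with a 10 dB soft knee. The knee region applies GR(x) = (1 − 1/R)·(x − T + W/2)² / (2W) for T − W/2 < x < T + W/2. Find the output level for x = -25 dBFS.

x − T + W/2 = -25 − (-27) + 5 = 7.
GR = (1 − 1/4) × 7² / 20 = 0.75 × 49 / 20 = 1.8375 dB.
Output = -25 − 1.8375 = -26.8375 dBFS.

-26.8375 dBFS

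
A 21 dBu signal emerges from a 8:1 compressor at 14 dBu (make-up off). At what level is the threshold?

Input is 8 dB above T (since output overshoot × R = input overshoot: (14 − T)·8 = 21 − T gives T = 13 dBu).
Check: 13 + (21 − 13)/8 = 13 + 1 = 14 dBu. ✓

13 dBu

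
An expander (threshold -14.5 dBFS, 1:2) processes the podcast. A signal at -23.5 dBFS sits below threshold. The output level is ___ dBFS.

-32.5 dBFS

Below threshold, a 1:2 expander applies gain = (2−1)×(T − x) of attenuation.
(2−1) × 9 = 9 dB, so output = -23.5 − 9 = -32.5 dBFS.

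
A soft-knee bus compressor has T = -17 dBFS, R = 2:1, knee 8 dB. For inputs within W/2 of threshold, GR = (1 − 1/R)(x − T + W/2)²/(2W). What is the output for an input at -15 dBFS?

x − T + W/2 = -15 − (-17) + 4 = 6.
GR = (1 − 1/2) × 6² / 16 = 0.5 × 36 / 16 = 1.125 dB.
Output = -15 − 1.125 = -16.125 dBFS.

-16.125 dBFS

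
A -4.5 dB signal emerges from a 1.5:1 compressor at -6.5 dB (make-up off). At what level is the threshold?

-10.5 dB

Gain reduction = -4.5 − (-6.5) = 2 dB; output overshoot = GR / (R − 1) = 2 / 0.5 = 4 dB.
Threshold = output − output overshoot = -6.5 − 4 = -10.5 dB.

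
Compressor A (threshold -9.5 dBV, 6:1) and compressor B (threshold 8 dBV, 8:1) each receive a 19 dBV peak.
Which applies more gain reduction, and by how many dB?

A: 28.5 dB over, compressed to 4.75 dB over, so 23.75 dB of GR.
B: 11 dB over, compressed to 1.375 dB over, so 9.625 dB of GR.
A applies 14.125 dB more gain reduction.

A, by 14.125 dB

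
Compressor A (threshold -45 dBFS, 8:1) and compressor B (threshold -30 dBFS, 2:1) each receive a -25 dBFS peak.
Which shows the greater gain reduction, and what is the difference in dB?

A, by 15 dB

A: GR = 20 − 20/8 = 17.5 dB.
B: GR = 5 − 5/2 = 2.5 dB.
A applies 15 dB more gain reduction.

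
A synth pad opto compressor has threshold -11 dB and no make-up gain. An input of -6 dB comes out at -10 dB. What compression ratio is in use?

5:1

Input overshoot = -6 − (-11) = 5 dB; output overshoot = -10 − (-11) = 1 dB.
Ratio = 5 / 1 = 5.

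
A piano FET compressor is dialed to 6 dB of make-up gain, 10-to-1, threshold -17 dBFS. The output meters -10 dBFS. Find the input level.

-7 dBFS

Stripping the +6 dB make-up gives -16 dBFS at the gain stage.
The compressed level sits -16 − (-17) = 1 dB over threshold.
Undo the ratio: input overshoot = 1 × 10 = 10 dB, giving input = -7 dBFS.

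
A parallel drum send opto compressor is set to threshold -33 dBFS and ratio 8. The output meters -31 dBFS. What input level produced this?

The compressed level sits -31 − (-33) = 2 dB over threshold.
Before 8:1 compression the overshoot was 2 × 8 = 16 dB, so input = -33 + 16 = -17 dBFS.

-17 dBFS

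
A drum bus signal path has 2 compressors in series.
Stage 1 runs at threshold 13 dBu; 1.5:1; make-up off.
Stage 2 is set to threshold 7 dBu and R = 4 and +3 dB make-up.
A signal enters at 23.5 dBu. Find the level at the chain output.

Stage 1: overshoot 10.5 dB → 10.5/1.5 = 7 dB → 20 dBu.
Stage 2: 20 dBu is 13 dB over 7 dBu; at 4:1 that becomes 3.25 dB over, giving 10.25 dBu; +3 dB make-up → 13.25 dBu.

13.25 dBu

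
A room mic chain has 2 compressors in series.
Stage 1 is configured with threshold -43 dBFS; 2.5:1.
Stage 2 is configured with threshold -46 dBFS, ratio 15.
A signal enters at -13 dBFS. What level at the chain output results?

Stage 1: -13 dBFS is 30 dB over -43 dBFS; at 2.5:1 that becomes 12 dB over, giving -31 dBFS.
Stage 2: overshoot 15 dB → 15/15 = 1 dB → -45 dBFS.

-45 dBFS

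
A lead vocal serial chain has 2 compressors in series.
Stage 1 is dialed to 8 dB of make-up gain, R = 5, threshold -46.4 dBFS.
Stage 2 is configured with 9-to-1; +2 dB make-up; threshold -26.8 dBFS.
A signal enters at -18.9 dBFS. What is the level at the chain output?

Stage 1: 27.5 dB above -46.4 dBFS, reduced 5:1 to 5.5 dB above → -40.9 dBFS; +8 dB make-up → -32.9 dBFS.
Stage 2: -32.9 dBFS is at or below the -26.8 dBFS threshold — no compression; make-up brings it to -30.9 dBFS.

-30.9 dBFS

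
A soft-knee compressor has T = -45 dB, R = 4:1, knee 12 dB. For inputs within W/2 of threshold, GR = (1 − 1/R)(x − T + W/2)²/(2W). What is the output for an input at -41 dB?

x − T + W/2 = -41 − (-45) + 6 = 10.
GR = (1 − 1/4) × 10² / 24 = 0.75 × 100 / 24 = 3.125 dB.
Output = -41 − 3.125 = -44.125 dB.

-44.125 dB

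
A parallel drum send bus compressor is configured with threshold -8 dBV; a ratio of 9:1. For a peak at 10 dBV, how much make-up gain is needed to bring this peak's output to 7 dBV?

13 dB

The peak compresses to -8 + 18/9 = -6 dBV.
To reach 7 dBV requires 7 − (-6) = 13 dB of make-up.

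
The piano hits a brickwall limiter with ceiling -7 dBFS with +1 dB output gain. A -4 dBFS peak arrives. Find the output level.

The limiter clamps the peak to its -7 dBFS ceiling.
Output gain then adds 1 dB: -7 + 1 = -6 dBFS.

-6 dBFS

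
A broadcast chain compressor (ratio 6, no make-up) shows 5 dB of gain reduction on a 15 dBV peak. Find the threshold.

9 dBV

Let T be the threshold. Output overshoot = (input overshoot)/R, so 10 − T = (15 − T)/6.
6·(10 − T) = 15 − T → 5·T = 60 − 15 = 45.
T = 45/5 = 9 dBV.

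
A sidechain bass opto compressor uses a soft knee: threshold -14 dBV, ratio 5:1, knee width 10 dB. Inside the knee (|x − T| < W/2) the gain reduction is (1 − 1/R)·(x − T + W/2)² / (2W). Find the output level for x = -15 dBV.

-15.64 dBV

x − T + W/2 = -15 − (-14) + 5 = 4.
GR = (1 − 1/5) × 4² / 20 = 0.8 × 16 / 20 = 0.64 dB.
Output = -15 − 0.64 = -15.64 dBV.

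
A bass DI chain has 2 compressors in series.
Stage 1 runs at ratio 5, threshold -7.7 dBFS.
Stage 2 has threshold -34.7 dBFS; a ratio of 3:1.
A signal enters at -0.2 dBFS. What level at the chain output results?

Stage 1: overshoot 7.5 dB → 7.5/5 = 1.5 dB → -6.2 dBFS.
Stage 2: 28.5 dB above -34.7 dBFS, reduced 3:1 to 9.5 dB above → -25.2 dBFS.

-25.2 dBFS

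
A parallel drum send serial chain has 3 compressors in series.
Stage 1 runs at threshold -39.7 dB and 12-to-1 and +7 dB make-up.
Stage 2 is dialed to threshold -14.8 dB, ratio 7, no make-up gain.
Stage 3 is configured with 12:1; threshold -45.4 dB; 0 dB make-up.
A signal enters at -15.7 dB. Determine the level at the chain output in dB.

-44.175 dB

Stage 1: 24 dB above -39.7 dB, reduced 12:1 to 2 dB above → -37.7 dB; +7 dB make-up → -30.7 dB.
Stage 2: -30.7 dB is at or below the -14.8 dB threshold — no compression; output -30.7 dB.
Stage 3: -30.7 dB is 14.7 dB over -45.4 dB; at 12:1 that becomes 1.225 dB over, giving -44.175 dB.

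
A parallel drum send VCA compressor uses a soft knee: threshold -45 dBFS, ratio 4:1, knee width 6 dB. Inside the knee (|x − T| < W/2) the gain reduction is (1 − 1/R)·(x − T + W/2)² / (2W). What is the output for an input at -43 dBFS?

x − T + W/2 = -43 − (-45) + 3 = 5.
GR = (1 − 1/4) × 5² / 12 = 0.75 × 25 / 12 = 1.5625 dB.
Output = -43 − 1.5625 = -44.5625 dBFS.

-44.5625 dBFS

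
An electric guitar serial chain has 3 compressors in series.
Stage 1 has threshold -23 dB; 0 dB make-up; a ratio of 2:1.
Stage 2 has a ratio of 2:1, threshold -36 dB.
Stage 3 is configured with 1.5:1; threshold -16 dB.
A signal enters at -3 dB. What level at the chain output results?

Stage 1: -3 dB is 20 dB over -23 dB; at 2:1 that becomes 10 dB over, giving -13 dB.
Stage 2: -13 dB is 23 dB over -36 dB; at 2:1 that becomes 11.5 dB over, giving -24.5 dB.
Stage 3: -24.5 dB is at or below the -16 dB threshold — no compression; output -24.5 dB.

-24.5 dB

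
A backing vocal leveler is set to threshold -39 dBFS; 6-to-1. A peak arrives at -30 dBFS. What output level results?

Overshoot: -30 − (-39) = 9 dB.
The 9 dB excess becomes 1.5 dB after 6:1 reduction.
Output = -39 + 1.5 = -37.5 dBFS.

-37.5 dBFS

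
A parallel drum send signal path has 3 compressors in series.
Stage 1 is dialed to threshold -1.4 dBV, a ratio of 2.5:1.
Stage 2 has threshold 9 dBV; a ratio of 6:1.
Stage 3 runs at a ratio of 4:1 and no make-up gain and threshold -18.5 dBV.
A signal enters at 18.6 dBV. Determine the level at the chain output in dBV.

Stage 1: overshoot 20 dB → 20/2.5 = 8 dB → 6.6 dBV.
Stage 2: 6.6 dBV is at or below the 9 dBV threshold — no compression; output 6.6 dBV.
Stage 3: overshoot 25.1 dB → 25.1/4 = 6.275 dB → -12.225 dBV.

-12.225 dBV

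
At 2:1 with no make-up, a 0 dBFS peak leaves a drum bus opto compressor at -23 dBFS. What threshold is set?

-46 dBFS

Gain reduction = 0 − (-23) = 23 dB; output overshoot = GR / (R − 1) = 23 / 1 = 23 dB.
Threshold = output − output overshoot = -23 − 23 = -46 dBFS.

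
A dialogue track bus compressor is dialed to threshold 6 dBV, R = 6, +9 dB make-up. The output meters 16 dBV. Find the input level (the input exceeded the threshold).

12 dBV

Remove make-up: 16 − 9 = 7 dBV.
The compressed level sits 7 − 6 = 1 dB over threshold.
Input overshoot = R × output overshoot = 6 dB → input = 6 + 6 = 12 dBV.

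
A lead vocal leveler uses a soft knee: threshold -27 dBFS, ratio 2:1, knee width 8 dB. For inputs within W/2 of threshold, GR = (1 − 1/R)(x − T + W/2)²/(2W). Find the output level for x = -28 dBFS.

-28.28125 dBFS

x − T + W/2 = -28 − (-27) + 4 = 3.
GR = (1 − 1/2) × 3² / 16 = 0.5 × 9 / 16 = 0.28125 dB.
Output = -28 − 0.28125 = -28.28125 dBFS.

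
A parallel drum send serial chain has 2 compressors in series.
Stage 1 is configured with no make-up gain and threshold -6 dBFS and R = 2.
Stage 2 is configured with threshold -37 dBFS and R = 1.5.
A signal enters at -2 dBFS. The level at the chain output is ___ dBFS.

Stage 1: 4 dB above -6 dBFS, reduced 2:1 to 2 dB above → -4 dBFS.
Stage 2: overshoot 33 dB → 33/1.5 = 22 dB → -15 dBFS.

-15 dBFS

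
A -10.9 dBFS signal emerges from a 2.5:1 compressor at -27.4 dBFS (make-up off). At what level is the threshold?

Input is 27.5 dB above T (since output overshoot × R = input overshoot: (-27.4 − T)·2.5 = -10.9 − T gives T = -38.4 dBFS).
Check: -38.4 + (-10.9 − (-38.4))/2.5 = -38.4 + 11 = -27.4 dBFS. ✓

-38.4 dBFS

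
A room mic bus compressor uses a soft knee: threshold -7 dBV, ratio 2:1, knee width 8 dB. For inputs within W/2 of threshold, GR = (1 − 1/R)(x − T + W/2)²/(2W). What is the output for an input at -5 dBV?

x − T + W/2 = -5 − (-7) + 4 = 6.
GR = (1 − 1/2) × 6² / 16 = 0.5 × 36 / 16 = 1.125 dB.
Output = -5 − 1.125 = -6.125 dBV.

-6.125 dBV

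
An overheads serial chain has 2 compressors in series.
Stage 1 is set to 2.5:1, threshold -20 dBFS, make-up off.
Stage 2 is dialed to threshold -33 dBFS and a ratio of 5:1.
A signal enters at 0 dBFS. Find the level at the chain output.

-28.8 dBFS

Stage 1: 0 dBFS is 20 dB over -20 dBFS; at 2.5:1 that becomes 8 dB over, giving -12 dBFS.
Stage 2: 21 dB above -33 dBFS, reduced 5:1 to 4.2 dB above → -28.8 dBFS.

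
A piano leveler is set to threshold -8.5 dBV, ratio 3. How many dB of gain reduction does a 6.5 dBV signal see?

6.5 dBV exceeds the threshold by 15 dB.
At 3:1, output sits 15/3 = 5 dB above threshold.
So the signal is attenuated by 15 − 5 = 10 dB.

10 dB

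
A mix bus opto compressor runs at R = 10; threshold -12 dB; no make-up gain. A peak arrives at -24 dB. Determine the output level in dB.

-24 dB is 12 dB below the -12 dB threshold, so no gain reduction is applied.
Output = input = -24 dB.

-24 dB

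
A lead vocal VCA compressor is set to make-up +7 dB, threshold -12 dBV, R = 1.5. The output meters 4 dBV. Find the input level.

1.5 dBV

Stripping the +7 dB make-up gives -3 dBV at the gain stage.
Post-compression overshoot = -3 − (-12) = 9 dB.
Before 1.5:1 compression the overshoot was 9 × 1.5 = 13.5 dB, so input = -12 + 13.5 = 1.5 dBV.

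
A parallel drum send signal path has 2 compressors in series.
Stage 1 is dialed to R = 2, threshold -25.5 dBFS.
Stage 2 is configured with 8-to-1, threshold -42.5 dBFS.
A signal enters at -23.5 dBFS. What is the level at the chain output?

Stage 1: -23.5 dBFS is 2 dB over -25.5 dBFS; at 2:1 that becomes 1 dB over, giving -24.5 dBFS.
Stage 2: overshoot 18 dB → 18/8 = 2.25 dB → -40.25 dBFS.

-40.25 dBFS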